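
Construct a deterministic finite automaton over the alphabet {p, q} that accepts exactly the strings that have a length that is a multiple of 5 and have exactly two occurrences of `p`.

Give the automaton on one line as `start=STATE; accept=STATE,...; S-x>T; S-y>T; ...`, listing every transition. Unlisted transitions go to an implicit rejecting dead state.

start=s0; accept=s13; s0-p>s1; s0-q>s2; s1-p>s3; s1-q>s4; s2-p>s4; s2-q>s5; s3-p>s6; s3-q>s7; s4-p>s7; s4-q>s8; s5-p>s8; s5-q>s9; s6-p>s6; s6-q>s6; s7-p>s6; s7-q>s10; s8-p>s10; s8-q>s11; s9-p>s11; s9-q>s12; s10-p>s6; s10-q>s13; s11-p>s13; s11-q>s14; s12-p>s14; s12-q>s0; s13-p>s6; s13-q>s15; s14-p>s15; s14-q>s1; s15-p>s6; s15-q>s3

Handle the two conditions separately and then intersect. One (5 states) tracks the input length modulo 5; the other (4 states) tracks the count of `p`s, saturating at 3. Each combined state is a pair, one component from each; accept when both components accept. Minimizing collapses redundant product states.
With 16 states:
          p    q  
>  s0     s1   s2 
   s1     s3   s4 
   s2     s4   s5 
   s3     s6   s7 
   s4     s7   s8 
   s5     s8   s9 
   s6     s6   s6 
   s7     s6  s10 
   s8    s10  s11 
   s9    s11  s12 
   s10    s6  s13 
   s11   s13  s14 
   s12   s14   s0 
 * s13    s6  s15 
   s14   s15   s1 
   s15    s6   s3 
(> = start, * = accepting)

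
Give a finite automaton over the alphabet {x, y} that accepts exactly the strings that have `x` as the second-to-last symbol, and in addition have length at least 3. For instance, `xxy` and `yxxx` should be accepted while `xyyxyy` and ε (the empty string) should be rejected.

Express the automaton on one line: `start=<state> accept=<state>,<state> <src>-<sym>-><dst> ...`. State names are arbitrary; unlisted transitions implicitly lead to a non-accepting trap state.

start=S0 accept=S7,S8,S11,S12 S0-x->S1 S0-y->S2 S1-x->S3 S1-y->S4 S2-x->S5 S2-y->S6 S3-x->S7 S3-y->S8 S4-x->S9 S4-y->S10 S5-x->S7 S5-y->S8 S6-x->S9 S6-y->S10 S7-x->S11 S7-y->S12 S8-x->S13 S8-y->S14 S9-x->S11 S9-y->S12 S10-x->S13 S10-y->S14 S11-x->S11 S11-y->S12 S12-x->S13 S12-y->S14 S13-x->S11 S13-y->S12 S14-x->S13 S14-y->S14

Handle the two conditions separately and then intersect. The first has 7 states tracking the last 2 symbols read; the second has 5 states tracking the input length, saturating at 4. A product state is a pair (one from each), accepting exactly when both do.
          x    y  
>  S0     S1   S2 
   S1     S3   S4 
   S2     S5   S6 
   S3     S7   S8 
   S4     S9  S10 
   S5     S7   S8 
   S6     S9  S10 
 * S7    S11  S12 
 * S8    S13  S14 
   S9    S11  S12 
   S10   S13  S14 
 * S11   S11  S12 
 * S12   S13  S14 
   S13   S11  S12 
   S14   S13  S14 
(> = start, * = accepting)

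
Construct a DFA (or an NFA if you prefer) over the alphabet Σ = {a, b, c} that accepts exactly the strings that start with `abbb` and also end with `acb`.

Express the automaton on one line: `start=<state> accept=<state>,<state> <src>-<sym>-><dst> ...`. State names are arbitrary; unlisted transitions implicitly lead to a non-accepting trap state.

Handle the two conditions separately and then intersect. One (6 states) tracks whether the input so far still matches the prefix `abbb`; the other (4 states) tracks how much of the suffix `acb` has currently been matched. Each combined state is a pair, one component from each; accept when both components accept.
          a    b    c  
>  q0     q1   q2   q2 
   q1     q3   q4   q5 
   q2     q3   q2   q2 
   q3     q3   q2   q5 
   q4     q3   q6   q2 
   q5     q3   q7   q2 
   q6     q3   q8   q2 
   q7     q3   q2   q2 
   q8     q9   q8   q8 
   q9     q9   q8  q10 
   q10    q9  q11   q8 
 * q11    q9   q8   q8 
(> = start, * = accepting)

start=q0 accept=q11 q0-a->q1 q0-b->q2 q0-c->q2 q1-a->q3 q1-b->q4 q1-c->q5 q2-a->q3 q2-b->q2 q2-c->q2 q3-a->q3 q3-b->q2 q3-c->q5 q4-a->q3 q4-b->q6 q4-c->q2 q5-a->q3 q5-b->q7 q5-c->q2 q6-a->q3 q6-b->q8 q6-c->q2 q7-a->q3 q7-b->q2 q7-c->q2 q8-a->q9 q8-b->q8 q8-c->q8 q9-a->q9 q9-b->q8 q9-c->q10 q10-a->q9 q10-b->q11 q10-c->q8 q11-a->q9 q11-b->q8 q11-c->q8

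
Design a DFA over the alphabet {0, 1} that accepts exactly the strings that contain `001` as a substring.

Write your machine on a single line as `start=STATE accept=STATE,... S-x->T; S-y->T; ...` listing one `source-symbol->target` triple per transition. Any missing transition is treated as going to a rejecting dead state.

States q0..q2 record the length of the longest prefix of `001` that matches the current input suffix. Reaching q3 means `001` has been seen, and we stay there forever. Accept from q3.
        0   1  
>  q0   q1  q0 
   q1   q2  q0 
   q2   q2  q3 
 * q3   q3  q3 
(> = start, * = accepting)

start=q0; accept=q3; q0-0->q1; q0-1->q0; q1-0->q2; q1-1->q0; q2-0->q2; q2-1->q3; q3-0->q3; q3-1->q3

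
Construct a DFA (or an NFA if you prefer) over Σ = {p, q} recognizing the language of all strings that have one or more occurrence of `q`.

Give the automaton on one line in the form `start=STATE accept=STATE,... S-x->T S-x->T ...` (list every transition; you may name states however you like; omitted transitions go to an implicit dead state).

start=s0 accept=s1,s2 s0-p->s0 s0-q->s1 s1-p->s1 s1-q->s2 s2-p->s2 s2-q->s2

Count `q`s, saturating at 2: state s0 means no `q` yet, s1 means one `q` seen, s2 means more than one. Each `q` increments (capped at s2); other symbols loop. Accept from {s1, s2}.
3 states suffice.
        p   q  
>  s0   s0  s1 
 * s1   s1  s2 
 * s2   s2  s2 
(> = start, * = accepting)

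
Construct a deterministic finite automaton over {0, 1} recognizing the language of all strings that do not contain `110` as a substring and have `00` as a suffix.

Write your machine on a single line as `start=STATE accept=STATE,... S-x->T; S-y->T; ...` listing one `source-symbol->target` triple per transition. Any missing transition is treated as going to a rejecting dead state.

Build one automaton per condition and run them in lockstep. The first has 4 states tracking partial matches of the forbidden pattern `110`; the second has 3 states tracking how much of the suffix `00` has currently been matched. A product state is a pair (one from each), accepting exactly when both do.
8 states suffice.
        0   1  
>  q0   q1  q2 
   q1   q3  q2 
   q2   q1  q4 
 * q3   q3  q2 
   q4   q5  q4 
   q5   q6  q7 
   q6   q6  q7 
   q7   q5  q7 
(> = start, * = accepting)

start=q0; accept=q3; q0-0->q1; q0-1->q2; q1-0->q3; q1-1->q2; q2-0->q1; q2-1->q4; q3-0->q3; q3-1->q2; q4-0->q5; q4-1->q4; q5-0->q6; q5-1->q7; q6-0->q6; q6-1->q7; q7-0->q5; q7-1->q7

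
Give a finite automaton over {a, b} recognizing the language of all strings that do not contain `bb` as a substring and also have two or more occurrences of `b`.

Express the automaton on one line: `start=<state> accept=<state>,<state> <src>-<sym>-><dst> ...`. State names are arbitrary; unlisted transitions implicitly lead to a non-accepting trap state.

Build one automaton per condition and run them in lockstep. One (3 states) tracks partial matches of the forbidden pattern `bb`; the other (4 states) tracks the count of `b`s, saturating at 3. Each combined state is a pair, one component from each; accept when both components accept. Minimizing collapses redundant product states.
A 6-state machine:
        a   b  
>  S0   S0  S1 
   S1   S2  S3 
   S2   S2  S4 
   S3   S3  S3 
 * S4   S5  S3 
 * S5   S5  S4 
(> = start, * = accepting)

start=S0 accept=S4,S5 S0-a->S0 S0-b->S1 S1-a->S2 S1-b->S3 S2-a->S2 S2-b->S4 S3-a->S3 S3-b->S3 S4-a->S5 S4-b->S3 S5-a->S5 S5-b->S4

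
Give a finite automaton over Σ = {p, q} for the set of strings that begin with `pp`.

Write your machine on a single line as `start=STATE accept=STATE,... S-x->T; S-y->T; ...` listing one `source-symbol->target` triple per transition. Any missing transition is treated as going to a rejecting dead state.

start=A; accept=C; A-p->B; A-q->D; B-p->C; B-q->D; C-p->C; C-q->C; D-p->D; D-q->D

Check the first 2 symbols one by one: A through B record how many have matched `pp` so far; any wrong symbol goes to the dead state D. After all 2 match we enter the accepting sink C.
4 states suffice.
       p  q 
>  A   B  D 
   B   C  D 
 * C   C  C 
   D   D  D 
(> = start, * = accepting)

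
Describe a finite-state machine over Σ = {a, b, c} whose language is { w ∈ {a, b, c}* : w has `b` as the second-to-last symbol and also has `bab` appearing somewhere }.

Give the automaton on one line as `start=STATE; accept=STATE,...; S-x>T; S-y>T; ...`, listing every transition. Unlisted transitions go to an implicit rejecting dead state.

Handle the two conditions separately and then intersect. One (13 states) tracks the last 2 symbols read; the other (4 states) tracks whether and how much of `bab` has been seen. Each combined state is a pair, one component from each; accept when both components accept.
22 states suffice.
          a    b    c  
>  q0     q1   q2   q3 
   q1     q4   q5   q6 
   q2     q7   q8   q9 
   q3    q10  q11  q12 
   q4     q4   q5   q6 
   q5     q7   q8   q9 
   q6    q10  q11  q12 
   q7     q4  q13   q6 
   q8     q7   q8   q9 
   q9    q10  q11  q12 
   q10    q4   q5   q6 
   q11    q7   q8   q9 
   q12   q10  q11  q12 
   q13   q14  q15  q16 
 * q14   q17  q13  q18 
 * q15   q14  q15  q16 
 * q16   q19  q20  q21 
   q17   q17  q13  q18 
   q18   q19  q20  q21 
   q19   q17  q13  q18 
   q20   q14  q15  q16 
   q21   q19  q20  q21 
(> = start, * = accepting)

start=q0; accept=q14,q15,q16; q0-a>q1; q0-b>q2; q0-c>q3; q1-a>q4; q1-b>q5; q1-c>q6; q2-a>q7; q2-b>q8; q2-c>q9; q3-a>q10; q3-b>q11; q3-c>q12; q4-a>q4; q4-b>q5; q4-c>q6; q5-a>q7; q5-b>q8; q5-c>q9; q6-a>q10; q6-b>q11; q6-c>q12; q7-a>q4; q7-b>q13; q7-c>q6; q8-a>q7; q8-b>q8; q8-c>q9; q9-a>q10; q9-b>q11; q9-c>q12; q10-a>q4; q10-b>q5; q10-c>q6; q11-a>q7; q11-b>q8; q11-c>q9; q12-a>q10; q12-b>q11; q12-c>q12; q13-a>q14; q13-b>q15; q13-c>q16; q14-a>q17; q14-b>q13; q14-c>q18; q15-a>q14; q15-b>q15; q15-c>q16; q16-a>q19; q16-b>q20; q16-c>q21; q17-a>q17; q17-b>q13; q17-c>q18; q18-a>q19; q18-b>q20; q18-c>q21; q19-a>q17; q19-b>q13; q19-c>q18; q20-a>q14; q20-b>q15; q20-c>q16; q21-a>q19; q21-b>q20; q21-c>q21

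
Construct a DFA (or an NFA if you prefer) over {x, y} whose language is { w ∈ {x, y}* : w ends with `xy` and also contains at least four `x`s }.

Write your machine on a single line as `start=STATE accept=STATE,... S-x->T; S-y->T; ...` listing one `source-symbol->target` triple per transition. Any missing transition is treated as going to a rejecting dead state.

start=q0; accept=q5; q0-x->q1; q0-y->q0; q1-x->q2; q1-y->q1; q2-x->q3; q2-y->q2; q3-x->q4; q3-y->q3; q4-x->q4; q4-y->q5; q5-x->q4; q5-y->q3

Build one automaton per condition and run them in lockstep. One (3 states) tracks how much of the suffix `xy` has currently been matched; the other (6 states) tracks the count of `x`s, saturating at 5. Each combined state is a pair, one component from each; accept when both components accept. Equivalent product states are then merged.
A 6-state machine:
        x   y  
>  q0   q1  q0 
   q1   q2  q1 
   q2   q3  q2 
   q3   q4  q3 
   q4   q4  q5 
 * q5   q4  q3 
(> = start, * = accepting)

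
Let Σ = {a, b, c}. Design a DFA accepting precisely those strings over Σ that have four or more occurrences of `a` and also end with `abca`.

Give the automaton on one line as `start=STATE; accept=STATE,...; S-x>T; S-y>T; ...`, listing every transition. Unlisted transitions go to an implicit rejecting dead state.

Build one automaton per condition and run them in lockstep. The first has 6 states tracking the count of `a`s, saturating at 5; the second has 5 states tracking how much of the suffix `abca` has currently been matched. A product state is a pair (one from each), accepting exactly when both do. Minimizing collapses redundant product states.
A 7-state machine:
        a   b   c  
>  S0   S1  S0  S0 
   S1   S2  S1  S1 
   S2   S3  S2  S2 
   S3   S3  S4  S2 
   S4   S3  S2  S5 
   S5   S6  S2  S2 
 * S6   S3  S4  S2 
(> = start, * = accepting)

start=S0; accept=S6; S0-a>S1; S0-b>S0; S0-c>S0; S1-a>S2; S1-b>S1; S1-c>S1; S2-a>S3; S2-b>S2; S2-c>S2; S3-a>S3; S3-b>S4; S3-c>S2; S4-a>S3; S4-b>S2; S4-c>S5; S5-a>S6; S5-b>S2; S5-c>S2; S6-a>S3; S6-b>S4; S6-c>S2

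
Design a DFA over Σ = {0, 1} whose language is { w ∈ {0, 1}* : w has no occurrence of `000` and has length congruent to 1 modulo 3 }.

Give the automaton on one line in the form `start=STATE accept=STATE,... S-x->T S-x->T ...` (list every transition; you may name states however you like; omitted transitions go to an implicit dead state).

start=A accept=B,C,J A-0->B A-1->C B-0->D B-1->E C-0->F C-1->E D-0->G D-1->A E-0->H E-1->A F-0->I F-1->A G-0->G G-1->G H-0->J H-1->C I-0->G I-1->C J-0->G J-1->E

Build one automaton per condition and run them in lockstep. The first has 4 states tracking partial matches of the forbidden pattern `000`; the second has 3 states tracking the input length modulo 3. A product state is a pair (one from each), accepting exactly when both do. Minimizing collapses redundant product states.
       0  1 
>  A   B  C 
 * B   D  E 
 * C   F  E 
   D   G  A 
   E   H  A 
   F   I  A 
   G   G  G 
   H   J  C 
   I   G  C 
 * J   G  E 
(> = start, * = accepting)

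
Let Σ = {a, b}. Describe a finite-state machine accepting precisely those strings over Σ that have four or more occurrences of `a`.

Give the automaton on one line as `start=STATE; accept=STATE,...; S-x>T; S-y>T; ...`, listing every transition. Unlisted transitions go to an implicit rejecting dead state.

Count `a`s, saturating at 5: states q0 through q4 mean 0 through 4 `a`s seen; q5 means more than 4. Each `a` increments (capped at q5); other symbols loop. Accept from {q4, q5}.
With 6 states:
        a   b  
>  q0   q1  q0 
   q1   q2  q1 
   q2   q3  q2 
   q3   q4  q3 
 * q4   q5  q4 
 * q5   q5  q5 
(> = start, * = accepting)

start=q0; accept=q4,q5; q0-a>q1; q0-b>q0; q1-a>q2; q1-b>q1; q2-a>q3; q2-b>q2; q3-a>q4; q3-b>q3; q4-a>q5; q4-b>q4; q5-a>q5; q5-b>q5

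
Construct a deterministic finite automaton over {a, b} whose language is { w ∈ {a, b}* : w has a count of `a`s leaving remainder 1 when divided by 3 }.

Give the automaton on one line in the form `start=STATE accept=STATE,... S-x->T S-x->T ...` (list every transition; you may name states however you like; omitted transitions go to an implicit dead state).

Keep the running count of `a`s modulo 3: each `a` advances along the cycle s0 → s1 → s2 → s0 while other symbols loop. Accept at s1.
        a   b  
>  s0   s1  s0 
 * s1   s2  s1 
   s2   s0  s2 
(> = start, * = accepting)

start=s0 accept=s1 s0-a->s1 s0-b->s0 s1-a->s2 s1-b->s1 s2-a->s0 s2-b->s2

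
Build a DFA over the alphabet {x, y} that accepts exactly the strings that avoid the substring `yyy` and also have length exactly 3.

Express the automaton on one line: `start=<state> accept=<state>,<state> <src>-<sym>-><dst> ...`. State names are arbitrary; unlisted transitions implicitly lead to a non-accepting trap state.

start=s0 accept=s5 s0-x->s1 s0-y->s2 s1-x->s3 s1-y->s3 s2-x->s3 s2-y->s4 s3-x->s5 s3-y->s5 s4-x->s5 s4-y->s6 s5-x->s6 s5-y->s6 s6-x->s6 s6-y->s6

Run two small machines in parallel and take their product. One (4 states) tracks partial matches of the forbidden pattern `yyy`; the other (5 states) tracks the input length, saturating at 4. Each combined state is a pair, one component from each; accept when both components accept. After merging equivalent states the machine shrinks.
        x   y  
>  s0   s1  s2 
   s1   s3  s3 
   s2   s3  s4 
   s3   s5  s5 
   s4   s5  s6 
 * s5   s6  s6 
   s6   s6  s6 
(> = start, * = accepting)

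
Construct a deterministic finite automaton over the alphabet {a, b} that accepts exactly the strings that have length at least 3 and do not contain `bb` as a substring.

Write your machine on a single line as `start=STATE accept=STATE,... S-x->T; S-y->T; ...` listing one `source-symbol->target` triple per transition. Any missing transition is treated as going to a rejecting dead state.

start=S0; accept=S6,S7,S9,S10; S0-a->S1; S0-b->S2; S1-a->S3; S1-b->S4; S2-a->S3; S2-b->S5; S3-a->S6; S3-b->S7; S4-a->S6; S4-b->S8; S5-a->S8; S5-b->S8; S6-a->S9; S6-b->S10; S7-a->S9; S7-b->S11; S8-a->S11; S8-b->S11; S9-a->S9; S9-b->S10; S10-a->S9; S10-b->S11; S11-a->S11; S11-b->S11

Handle the two conditions separately and then intersect. One (5 states) tracks the input length, saturating at 4; the other (3 states) tracks partial matches of the forbidden pattern `bb`. Each combined state is a pair, one component from each; accept when both components accept.
          a    b  
>  S0     S1   S2 
   S1     S3   S4 
   S2     S3   S5 
   S3     S6   S7 
   S4     S6   S8 
   S5     S8   S8 
 * S6     S9  S10 
 * S7     S9  S11 
   S8    S11  S11 
 * S9     S9  S10 
 * S10    S9  S11 
   S11   S11  S11 
(> = start, * = accepting)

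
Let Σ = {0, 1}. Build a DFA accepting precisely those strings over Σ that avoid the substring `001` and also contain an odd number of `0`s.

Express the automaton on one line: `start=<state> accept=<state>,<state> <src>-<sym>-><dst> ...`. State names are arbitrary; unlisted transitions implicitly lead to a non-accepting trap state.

Build one automaton per condition and run them in lockstep. One (4 states) tracks partial matches of the forbidden pattern `001`; the other (2 states) tracks the count of `0`s modulo 2. Each combined state is a pair, one component from each; accept when both components accept.
An 8-state machine:
        0   1  
>  S0   S1  S0 
 * S1   S2  S3 
   S2   S4  S5 
 * S3   S6  S3 
 * S4   S2  S7 
   S5   S7  S5 
   S6   S4  S0 
   S7   S5  S7 
(> = start, * = accepting)

start=S0 accept=S1,S3,S4 S0-0->S1 S0-1->S0 S1-0->S2 S1-1->S3 S2-0->S4 S2-1->S5 S3-0->S6 S3-1->S3 S4-0->S2 S4-1->S7 S5-0->S7 S5-1->S5 S6-0->S4 S6-1->S0 S7-0->S5 S7-1->S7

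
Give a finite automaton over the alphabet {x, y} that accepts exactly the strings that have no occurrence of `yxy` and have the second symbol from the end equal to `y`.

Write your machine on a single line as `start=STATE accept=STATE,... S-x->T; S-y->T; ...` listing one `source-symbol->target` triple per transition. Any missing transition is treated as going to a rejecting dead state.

Handle the two conditions separately and then intersect. The first has 4 states tracking partial matches of the forbidden pattern `yxy`; the second has 7 states tracking the last 2 symbols read. A product state is a pair (one from each), accepting exactly when both do.
With 11 states:
       x  y 
>  A   B  C 
   B   D  E 
   C   F  G 
   D   D  E 
   E   F  G 
 * F   D  H 
 * G   F  G 
   H   I  J 
   I   K  H 
   J   I  J 
   K   K  H 
(> = start, * = accepting)

start=A; accept=F,G; A-x->B; A-y->C; B-x->D; B-y->E; C-x->F; C-y->G; D-x->D; D-y->E; E-x->F; E-y->G; F-x->D; F-y->H; G-x->F; G-y->G; H-x->I; H-y->J; I-x->K; I-y->H; J-x->I; J-y->J; K-x->K; K-y->H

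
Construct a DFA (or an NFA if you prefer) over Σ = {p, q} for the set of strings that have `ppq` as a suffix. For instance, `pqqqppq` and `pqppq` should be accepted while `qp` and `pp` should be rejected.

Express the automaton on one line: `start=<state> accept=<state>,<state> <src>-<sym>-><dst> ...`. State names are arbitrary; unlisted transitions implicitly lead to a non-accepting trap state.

start=A accept=D A-p->B A-q->A B-p->C B-q->A C-p->C C-q->D D-p->B D-q->A

Remember how much of `ppq` the current input suffix matches. State A means no match yet; B means the last symbol is `p`; C means the last 2 symbols are `pp`; D means the last 3 symbols are `ppq`. Only D accepts. On a mismatch, fall back to the longest proper suffix that is still a prefix of `ppq`.
4 states suffice.
       p  q 
>  A   B  A 
   B   C  A 
   C   C  D 
 * D   B  A 
(> = start, * = accepting)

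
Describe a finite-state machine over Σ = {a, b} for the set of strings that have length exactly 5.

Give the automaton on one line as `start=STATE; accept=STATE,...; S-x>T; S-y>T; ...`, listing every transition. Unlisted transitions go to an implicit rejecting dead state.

Count input length up to 6: every symbol moves from S0 toward S6, which means 'more than 5' and absorbs. Accept from {S5}.
        a   b  
>  S0   S1  S1 
   S1   S2  S2 
   S2   S3  S3 
   S3   S4  S4 
   S4   S5  S5 
 * S5   S6  S6 
   S6   S6  S6 
(> = start, * = accepting)

start=S0; accept=S5; S0-a>S1; S0-b>S1; S1-a>S2; S1-b>S2; S2-a>S3; S2-b>S3; S3-a>S4; S3-b>S4; S4-a>S5; S4-b>S5; S5-a>S6; S5-b>S6; S6-a>S6; S6-b>S6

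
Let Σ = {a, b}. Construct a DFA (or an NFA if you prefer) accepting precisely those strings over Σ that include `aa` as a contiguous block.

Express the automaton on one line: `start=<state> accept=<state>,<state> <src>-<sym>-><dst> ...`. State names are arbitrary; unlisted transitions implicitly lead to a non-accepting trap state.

start=s0 accept=s2 s0-a->s1 s0-b->s0 s1-a->s2 s1-b->s0 s2-a->s2 s2-b->s2

Track how much of `aa` has been matched so far: state s0 is no progress, s2 is the absorbing accept state reached once `aa` has occurred. Intermediate states record partial matches; on a mismatch, fall back to the longest reusable overlap.
3 states suffice.
        a   b  
>  s0   s1  s0 
   s1   s2  s0 
 * s2   s2  s2 
(> = start, * = accepting)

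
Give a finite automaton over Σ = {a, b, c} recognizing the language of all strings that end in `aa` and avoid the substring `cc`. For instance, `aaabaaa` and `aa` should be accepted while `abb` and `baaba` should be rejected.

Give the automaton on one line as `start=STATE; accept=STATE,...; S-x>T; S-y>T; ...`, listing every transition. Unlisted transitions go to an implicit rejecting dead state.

Handle the two conditions separately and then intersect. One (3 states) tracks how much of the suffix `aa` has currently been matched; the other (3 states) tracks partial matches of the forbidden pattern `cc`. Each combined state is a pair, one component from each; accept when both components accept. After merging equivalent states the machine shrinks.
With 5 states:
        a   b   c  
>  s0   s1  s0  s2 
   s1   s3  s0  s2 
   s2   s1  s0  s4 
 * s3   s3  s0  s2 
   s4   s4  s4  s4 
(> = start, * = accepting)

start=s0; accept=s3; s0-a>s1; s0-b>s0; s0-c>s2; s1-a>s3; s1-b>s0; s1-c>s2; s2-a>s1; s2-b>s0; s2-c>s4; s3-a>s3; s3-b>s0; s3-c>s2; s4-a>s4; s4-b>s4; s4-c>s4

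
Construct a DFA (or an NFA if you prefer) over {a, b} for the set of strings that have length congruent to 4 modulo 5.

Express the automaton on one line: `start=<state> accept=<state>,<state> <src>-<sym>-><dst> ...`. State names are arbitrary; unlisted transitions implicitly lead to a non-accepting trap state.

start=s0 accept=s4 s0-a->s1 s0-b->s1 s1-a->s2 s1-b->s2 s2-a->s3 s2-b->s3 s3-a->s4 s3-b->s4 s4-a->s0 s4-b->s0

Count input length modulo 5: every symbol advances one step around the cycle s0 → s1 → s2 → s3 → s4 → s0. Accept at s4.
5 states suffice.
        a   b  
>  s0   s1  s1 
   s1   s2  s2 
   s2   s3  s3 
   s3   s4  s4 
 * s4   s0  s0 
(> = start, * = accepting)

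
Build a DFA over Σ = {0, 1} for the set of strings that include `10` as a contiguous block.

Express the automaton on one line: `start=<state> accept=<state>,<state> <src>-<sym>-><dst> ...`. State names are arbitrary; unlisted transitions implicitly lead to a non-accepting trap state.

Track how much of `10` has been matched so far: state s0 is no progress, s2 is the absorbing accept state reached once `10` has occurred. Intermediate states record partial matches; on a mismatch, fall back to the longest reusable overlap.
        0   1  
>  s0   s0  s1 
   s1   s2  s1 
 * s2   s2  s2 
(> = start, * = accepting)

start=s0 accept=s2 s0-0->s0 s0-1->s1 s1-0->s2 s1-1->s1 s2-0->s2 s2-1->s2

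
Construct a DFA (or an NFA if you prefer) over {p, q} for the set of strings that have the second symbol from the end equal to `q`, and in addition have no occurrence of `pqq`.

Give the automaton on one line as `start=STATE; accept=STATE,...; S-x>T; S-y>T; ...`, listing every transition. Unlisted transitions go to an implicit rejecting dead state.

start=S0; accept=S4,S5; S0-p>S1; S0-q>S2; S1-p>S1; S1-q>S3; S2-p>S4; S2-q>S5; S3-p>S4; S3-q>S6; S4-p>S1; S4-q>S3; S5-p>S4; S5-q>S5; S6-p>S6; S6-q>S6

Build one automaton per condition and run them in lockstep. One (7 states) tracks the last 2 symbols read; the other (4 states) tracks partial matches of the forbidden pattern `pqq`. Each combined state is a pair, one component from each; accept when both components accept. Minimizing collapses redundant product states.
A 7-state machine:
        p   q  
>  S0   S1  S2 
   S1   S1  S3 
   S2   S4  S5 
   S3   S4  S6 
 * S4   S1  S3 
 * S5   S4  S5 
   S6   S6  S6 
(> = start, * = accepting)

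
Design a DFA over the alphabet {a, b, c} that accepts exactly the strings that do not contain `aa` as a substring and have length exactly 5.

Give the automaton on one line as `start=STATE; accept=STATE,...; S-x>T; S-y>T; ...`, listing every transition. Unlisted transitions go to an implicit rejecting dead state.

Handle the two conditions separately and then intersect. One (3 states) tracks partial matches of the forbidden pattern `aa`; the other (7 states) tracks the input length, saturating at 6. Each combined state is a pair, one component from each; accept when both components accept. After merging equivalent states the machine shrinks.
11 states suffice.
          a    b    c  
>  S0     S1   S2   S2 
   S1     S3   S4   S4 
   S2     S5   S4   S4 
   S3     S3   S3   S3 
   S4     S6   S7   S7 
   S5     S3   S7   S7 
   S6     S3   S8   S8 
   S7     S9   S8   S8 
   S8    S10  S10  S10 
   S9     S3  S10  S10 
 * S10    S3   S3   S3 
(> = start, * = accepting)

start=S0; accept=S10; S0-a>S1; S0-b>S2; S0-c>S2; S1-a>S3; S1-b>S4; S1-c>S4; S2-a>S5; S2-b>S4; S2-c>S4; S3-a>S3; S3-b>S3; S3-c>S3; S4-a>S6; S4-b>S7; S4-c>S7; S5-a>S3; S5-b>S7; S5-c>S7; S6-a>S3; S6-b>S8; S6-c>S8; S7-a>S9; S7-b>S8; S7-c>S8; S8-a>S10; S8-b>S10; S8-c>S10; S9-a>S3; S9-b>S10; S9-c>S10; S10-a>S3; S10-b>S3; S10-c>S3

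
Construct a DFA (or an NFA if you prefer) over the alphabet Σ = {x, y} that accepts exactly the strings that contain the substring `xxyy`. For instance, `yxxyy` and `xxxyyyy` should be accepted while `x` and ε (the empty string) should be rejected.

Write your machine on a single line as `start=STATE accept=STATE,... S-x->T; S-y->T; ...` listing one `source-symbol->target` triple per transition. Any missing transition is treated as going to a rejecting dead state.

start=A; accept=E; A-x->B; A-y->A; B-x->C; B-y->A; C-x->C; C-y->D; D-x->B; D-y->E; E-x->E; E-y->E

Track how much of `xxyy` has been matched so far: state A is no progress, E is the absorbing accept state reached once `xxyy` has occurred. Intermediate states record partial matches; on a mismatch, fall back to the longest reusable overlap.
A 5-state machine:
       x  y 
>  A   B  A 
   B   C  A 
   C   C  D 
   D   B  E 
 * E   E  E 
(> = start, * = accepting)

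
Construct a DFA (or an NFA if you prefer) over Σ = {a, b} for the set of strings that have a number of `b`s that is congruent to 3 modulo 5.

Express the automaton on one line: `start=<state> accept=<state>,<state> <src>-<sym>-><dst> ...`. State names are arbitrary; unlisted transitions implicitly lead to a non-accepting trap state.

start=S0 accept=S3 S0-a->S0 S0-b->S1 S1-a->S1 S1-b->S2 S2-a->S2 S2-b->S3 S3-a->S3 S3-b->S4 S4-a->S4 S4-b->S0

The only thing that matters is how many `b`s have appeared, reduced mod 5. Use one state per residue: S0 for 0, …, S4 for 4. Reading `b` moves to the next residue; anything else stays put. S3 is accepting.
5 states suffice.
        a   b  
>  S0   S0  S1 
   S1   S1  S2 
   S2   S2  S3 
 * S3   S3  S4 
   S4   S4  S0 
(> = start, * = accepting)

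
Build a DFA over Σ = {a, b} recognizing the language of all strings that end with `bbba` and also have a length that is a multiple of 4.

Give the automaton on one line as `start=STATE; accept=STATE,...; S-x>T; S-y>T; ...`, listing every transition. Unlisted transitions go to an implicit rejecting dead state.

start=q0; accept=q7; q0-a>q1; q0-b>q2; q1-a>q3; q1-b>q3; q2-a>q3; q2-b>q4; q3-a>q5; q3-b>q5; q4-a>q5; q4-b>q6; q5-a>q0; q5-b>q0; q6-a>q7; q6-b>q0; q7-a>q1; q7-b>q2

Build one automaton per condition and run them in lockstep. One (5 states) tracks how much of the suffix `bbba` has currently been matched; the other (4 states) tracks the input length modulo 4. Each combined state is a pair, one component from each; accept when both components accept. After merging equivalent states the machine shrinks.
With 8 states:
        a   b  
>  q0   q1  q2 
   q1   q3  q3 
   q2   q3  q4 
   q3   q5  q5 
   q4   q5  q6 
   q5   q0  q0 
   q6   q7  q0 
 * q7   q1  q2 
(> = start, * = accepting)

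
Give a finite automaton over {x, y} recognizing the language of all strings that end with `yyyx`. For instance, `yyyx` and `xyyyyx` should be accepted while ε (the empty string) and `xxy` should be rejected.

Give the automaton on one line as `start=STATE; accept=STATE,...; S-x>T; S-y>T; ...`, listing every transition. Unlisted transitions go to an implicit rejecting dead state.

start=q0; accept=q4; q0-x>q0; q0-y>q1; q1-x>q0; q1-y>q2; q2-x>q0; q2-y>q3; q3-x>q4; q3-y>q3; q4-x>q0; q4-y>q1

Remember how much of `yyyx` the current input suffix matches. State q0 means no match yet; q1 means the last symbol is `y`; q2 means the last 2 symbols are `yy`; q3 means the last 3 symbols are `yyy`; q4 means the last 4 symbols are `yyyx`. Only q4 accepts. On a mismatch, fall back to the longest proper suffix that is still a prefix of `yyyx`.
        x   y  
>  q0   q0  q1 
   q1   q0  q2 
   q2   q0  q3 
   q3   q4  q3 
 * q4   q0  q1 
(> = start, * = accepting)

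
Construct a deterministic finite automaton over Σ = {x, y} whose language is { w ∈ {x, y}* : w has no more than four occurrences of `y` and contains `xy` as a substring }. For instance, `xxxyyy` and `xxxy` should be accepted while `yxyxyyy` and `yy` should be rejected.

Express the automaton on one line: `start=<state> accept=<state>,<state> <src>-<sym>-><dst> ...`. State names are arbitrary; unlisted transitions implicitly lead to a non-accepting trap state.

start=S0 accept=S3,S6,S9,S12 S0-x->S1 S0-y->S2 S1-x->S1 S1-y->S3 S2-x->S4 S2-y->S5 S3-x->S3 S3-y->S6 S4-x->S4 S4-y->S6 S5-x->S7 S5-y->S8 S6-x->S6 S6-y->S9 S7-x->S7 S7-y->S9 S8-x->S10 S8-y->S11 S9-x->S9 S9-y->S12 S10-x->S10 S10-y->S12 S11-x->S11 S11-y->S11 S12-x->S12 S12-y->S11

Run two small machines in parallel and take their product. One (6 states) tracks the count of `y`s, saturating at 5; the other (3 states) tracks whether and how much of `xy` has been seen. Each combined state is a pair, one component from each; accept when both components accept. Minimizing collapses redundant product states.
With 13 states:
          x    y  
>  S0     S1   S2 
   S1     S1   S3 
   S2     S4   S5 
 * S3     S3   S6 
   S4     S4   S6 
   S5     S7   S8 
 * S6     S6   S9 
   S7     S7   S9 
   S8    S10  S11 
 * S9     S9  S12 
   S10   S10  S12 
   S11   S11  S11 
 * S12   S12  S11 
(> = start, * = accepting)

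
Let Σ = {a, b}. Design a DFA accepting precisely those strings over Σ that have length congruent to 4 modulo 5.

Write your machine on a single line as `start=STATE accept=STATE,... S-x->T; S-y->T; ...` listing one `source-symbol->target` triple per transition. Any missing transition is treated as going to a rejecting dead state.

Only the length mod 5 matters, so use a 5-cycle: from any state, every input symbol moves to the next state, wrapping s4 back to s0. Mark s4 accepting.
With 5 states:
        a   b  
>  s0   s1  s1 
   s1   s2  s2 
   s2   s3  s3 
   s3   s4  s4 
 * s4   s0  s0 
(> = start, * = accepting)

start=s0; accept=s4; s0-a->s1; s0-b->s1; s1-a->s2; s1-b->s2; s2-a->s3; s2-b->s3; s3-a->s4; s3-b->s4; s4-a->s0; s4-b->s0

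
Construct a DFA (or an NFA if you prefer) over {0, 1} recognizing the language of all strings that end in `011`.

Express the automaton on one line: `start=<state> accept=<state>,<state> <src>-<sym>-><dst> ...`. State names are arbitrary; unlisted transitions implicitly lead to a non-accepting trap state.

start=q0 accept=q3 q0-0->q1 q0-1->q0 q1-0->q1 q1-1->q2 q2-0->q1 q2-1->q3 q3-0->q1 q3-1->q0

Let each state record the length of the longest suffix of the input read so far that is also a prefix of `011`. q1 means the last symbol is `0`; q2 means the last 2 symbols are `01`; q3 means the last 3 symbols are `011`. Accept only at q3, where the string currently ends in `011`.
With 4 states:
        0   1  
>  q0   q1  q0 
   q1   q1  q2 
   q2   q1  q3 
 * q3   q1  q0 
(> = start, * = accepting)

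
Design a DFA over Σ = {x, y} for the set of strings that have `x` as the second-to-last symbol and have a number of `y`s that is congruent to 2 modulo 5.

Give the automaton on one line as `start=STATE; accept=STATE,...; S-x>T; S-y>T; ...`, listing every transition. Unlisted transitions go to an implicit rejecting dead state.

Run two small machines in parallel and take their product. One (7 states) tracks the last 2 symbols read; the other (5 states) tracks the count of `y`s modulo 5. Each combined state is a pair, one component from each; accept when both components accept.
A 23-state machine:
       x  y 
>  A   B  C 
   B   D  E 
   C   F  G 
   D   D  E 
   E   F  G 
   F   H  I 
   G   J  K 
   H   H  I 
 * I   J  K 
   J   L  M 
   K   N  O 
 * L   L  M 
   M   N  O 
   N   P  Q 
   O   R  S 
   P   P  Q 
   Q   R  S 
   R   T  U 
   S   V  W 
   T   T  U 
   U   V  W 
   V   D  E 
   W   F  G 
(> = start, * = accepting)

start=A; accept=I,L; A-x>B; A-y>C; B-x>D; B-y>E; C-x>F; C-y>G; D-x>D; D-y>E; E-x>F; E-y>G; F-x>H; F-y>I; G-x>J; G-y>K; H-x>H; H-y>I; I-x>J; I-y>K; J-x>L; J-y>M; K-x>N; K-y>O; L-x>L; L-y>M; M-x>N; M-y>O; N-x>P; N-y>Q; O-x>R; O-y>S; P-x>P; P-y>Q; Q-x>R; Q-y>S; R-x>T; R-y>U; S-x>V; S-y>W; T-x>T; T-y>U; U-x>V; U-y>W; V-x>D; V-y>E; W-x>F; W-y>G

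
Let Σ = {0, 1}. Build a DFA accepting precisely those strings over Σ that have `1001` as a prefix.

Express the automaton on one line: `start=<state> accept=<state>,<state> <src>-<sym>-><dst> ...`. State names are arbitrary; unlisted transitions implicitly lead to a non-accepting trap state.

Walk along `1001` while the input agrees: from q0 take `1` to q1, and so on. Any deviation drops to the rejecting sink q5. Once q4 is reached the prefix is confirmed and every continuation is accepted.
With 6 states:
        0   1  
>  q0   q5  q1 
   q1   q2  q5 
   q2   q3  q5 
   q3   q5  q4 
 * q4   q4  q4 
   q5   q5  q5 
(> = start, * = accepting)

start=q0 accept=q4 q0-0->q5 q0-1->q1 q1-0->q2 q1-1->q5 q2-0->q3 q2-1->q5 q3-0->q5 q3-1->q4 q4-0->q4 q4-1->q4 q5-0->q5 q5-1->q5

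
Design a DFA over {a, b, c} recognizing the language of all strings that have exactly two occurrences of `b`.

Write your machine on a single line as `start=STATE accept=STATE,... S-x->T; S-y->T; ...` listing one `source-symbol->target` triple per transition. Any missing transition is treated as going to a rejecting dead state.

Count `b`s, saturating at 3: states S0 through S2 mean 0 through 2 `b`s seen; S3 means more than 2. Each `b` increments (capped at S3); other symbols loop. Accept from {S2}.
A 4-state machine:
        a   b   c  
>  S0   S0  S1  S0 
   S1   S1  S2  S1 
 * S2   S2  S3  S2 
   S3   S3  S3  S3 
(> = start, * = accepting)

start=S0; accept=S2; S0-a->S0; S0-b->S1; S0-c->S0; S1-a->S1; S1-b->S2; S1-c->S1; S2-a->S2; S2-b->S3; S2-c->S2; S3-a->S3; S3-b->S3; S3-c->S3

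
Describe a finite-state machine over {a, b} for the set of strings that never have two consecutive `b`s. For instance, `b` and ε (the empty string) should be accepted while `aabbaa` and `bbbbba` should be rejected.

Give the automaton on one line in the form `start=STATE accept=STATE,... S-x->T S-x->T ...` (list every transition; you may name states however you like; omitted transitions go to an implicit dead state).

This is the complement of 'contains `bb`'. Use the same substring-matching states — s0 through s2 holding how much of `bb` has just been matched — but flip the accepting set: everything except the trap s2 accepts.
With 3 states:
        a   b  
>* s0   s0  s1 
 * s1   s0  s2 
   s2   s2  s2 
(> = start, * = accepting)

start=s0 accept=s0,s1 s0-a->s0 s0-b->s1 s1-a->s0 s1-b->s2 s2-a->s2 s2-b->s2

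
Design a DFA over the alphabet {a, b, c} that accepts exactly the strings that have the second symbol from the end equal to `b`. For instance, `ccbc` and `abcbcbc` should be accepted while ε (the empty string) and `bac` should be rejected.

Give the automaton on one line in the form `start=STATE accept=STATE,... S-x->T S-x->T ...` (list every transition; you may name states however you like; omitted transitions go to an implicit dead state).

A DFA must remember the last 2 symbols (since which symbol is second-to-last isn't known until the input ends). Use one state per possible window of the last ≤2 symbols; accept from those whose window starts with `b`.
          a    b    c  
>  q0     q1   q2   q3 
   q1     q4   q5   q6 
   q2     q7   q8   q9 
   q3    q10  q11  q12 
   q4     q4   q5   q6 
   q5     q7   q8   q9 
   q6    q10  q11  q12 
 * q7     q4   q5   q6 
 * q8     q7   q8   q9 
 * q9    q10  q11  q12 
   q10    q4   q5   q6 
   q11    q7   q8   q9 
   q12   q10  q11  q12 
(> = start, * = accepting)

start=q0 accept=q7,q8,q9 q0-a->q1 q0-b->q2 q0-c->q3 q1-a->q4 q1-b->q5 q1-c->q6 q2-a->q7 q2-b->q8 q2-c->q9 q3-a->q10 q3-b->q11 q3-c->q12 q4-a->q4 q4-b->q5 q4-c->q6 q5-a->q7 q5-b->q8 q5-c->q9 q6-a->q10 q6-b->q11 q6-c->q12 q7-a->q4 q7-b->q5 q7-c->q6 q8-a->q7 q8-b->q8 q8-c->q9 q9-a->q10 q9-b->q11 q9-c->q12 q10-a->q4 q10-b->q5 q10-c->q6 q11-a->q7 q11-b->q8 q11-c->q9 q12-a->q10 q12-b->q11 q12-c->q12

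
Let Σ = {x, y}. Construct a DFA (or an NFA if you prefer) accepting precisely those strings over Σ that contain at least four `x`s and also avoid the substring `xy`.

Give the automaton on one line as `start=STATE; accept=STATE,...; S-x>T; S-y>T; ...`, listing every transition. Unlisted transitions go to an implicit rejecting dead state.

Run two small machines in parallel and take their product. One (6 states) tracks the count of `x`s, saturating at 5; the other (3 states) tracks partial matches of the forbidden pattern `xy`. Each combined state is a pair, one component from each; accept when both components accept.
          x    y  
>  S0     S1   S0 
   S1     S2   S3 
   S2     S4   S5 
   S3     S5   S3 
   S4     S6   S7 
   S5     S7   S5 
 * S6     S8   S9 
   S7     S9   S7 
 * S8     S8  S10 
   S9    S10   S9 
   S10   S10  S10 
(> = start, * = accepting)

start=S0; accept=S6,S8; S0-x>S1; S0-y>S0; S1-x>S2; S1-y>S3; S2-x>S4; S2-y>S5; S3-x>S5; S3-y>S3; S4-x>S6; S4-y>S7; S5-x>S7; S5-y>S5; S6-x>S8; S6-y>S9; S7-x>S9; S7-y>S7; S8-x>S8; S8-y>S10; S9-x>S10; S9-y>S9; S10-x>S10; S10-y>S10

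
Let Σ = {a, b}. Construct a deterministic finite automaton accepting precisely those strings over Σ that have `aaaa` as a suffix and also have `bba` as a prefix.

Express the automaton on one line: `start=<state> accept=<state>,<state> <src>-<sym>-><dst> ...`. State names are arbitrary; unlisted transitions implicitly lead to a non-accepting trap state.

Run two small machines in parallel and take their product. One (5 states) tracks how much of the suffix `aaaa` has currently been matched; the other (5 states) tracks whether the input so far still matches the prefix `bba`. Each combined state is a pair, one component from each; accept when both components accept. After merging equivalent states the machine shrinks.
A 9-state machine:
        a   b  
>  S0   S1  S2 
   S1   S1  S1 
   S2   S1  S3 
   S3   S4  S1 
   S4   S5  S6 
   S5   S7  S6 
   S6   S4  S6 
   S7   S8  S6 
 * S8   S8  S6 
(> = start, * = accepting)

start=S0 accept=S8 S0-a->S1 S0-b->S2 S1-a->S1 S1-b->S1 S2-a->S1 S2-b->S3 S3-a->S4 S3-b->S1 S4-a->S5 S4-b->S6 S5-a->S7 S5-b->S6 S6-a->S4 S6-b->S6 S7-a->S8 S7-b->S6 S8-a->S8 S8-b->S6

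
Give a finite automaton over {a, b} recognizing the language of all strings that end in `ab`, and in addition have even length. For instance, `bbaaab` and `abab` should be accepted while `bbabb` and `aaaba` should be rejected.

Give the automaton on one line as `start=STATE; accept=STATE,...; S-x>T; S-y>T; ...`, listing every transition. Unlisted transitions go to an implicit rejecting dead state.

Handle the two conditions separately and then intersect. One (3 states) tracks how much of the suffix `ab` has currently been matched; the other (2 states) tracks the input length modulo 2. Each combined state is a pair, one component from each; accept when both components accept.
A 6-state machine:
        a   b  
>  q0   q1  q2 
   q1   q3  q4 
   q2   q3  q0 
   q3   q1  q5 
 * q4   q1  q2 
   q5   q3  q0 
(> = start, * = accepting)

start=q0; accept=q4; q0-a>q1; q0-b>q2; q1-a>q3; q1-b>q4; q2-a>q3; q2-b>q0; q3-a>q1; q3-b>q5; q4-a>q1; q4-b>q2; q5-a>q3; q5-b>q0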